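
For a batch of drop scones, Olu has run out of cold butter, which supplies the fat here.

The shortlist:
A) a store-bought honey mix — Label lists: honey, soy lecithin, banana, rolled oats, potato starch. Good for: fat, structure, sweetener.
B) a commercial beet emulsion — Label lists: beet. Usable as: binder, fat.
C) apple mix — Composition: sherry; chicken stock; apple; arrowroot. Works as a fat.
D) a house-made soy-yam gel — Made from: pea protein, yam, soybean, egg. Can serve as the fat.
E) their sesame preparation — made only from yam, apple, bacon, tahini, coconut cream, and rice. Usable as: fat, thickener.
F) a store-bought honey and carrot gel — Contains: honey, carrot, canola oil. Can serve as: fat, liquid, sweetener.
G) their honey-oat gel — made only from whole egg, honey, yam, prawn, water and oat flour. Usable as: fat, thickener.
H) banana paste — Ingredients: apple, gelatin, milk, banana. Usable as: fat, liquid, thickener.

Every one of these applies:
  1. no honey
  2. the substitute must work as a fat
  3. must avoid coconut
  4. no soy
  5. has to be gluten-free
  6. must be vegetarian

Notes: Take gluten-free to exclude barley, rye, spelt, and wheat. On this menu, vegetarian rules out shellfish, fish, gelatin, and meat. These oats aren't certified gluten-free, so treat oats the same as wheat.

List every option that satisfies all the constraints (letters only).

B

A: has rolled oats, so not gluten-free; has soy lecithin, so not soy-free (and 1 more) — out
B: only beet; none excluded — valid
C: has chicken stock, so not vegetarian — out
D: has soybean, so not soy-free — reject
E: has bacon, so not vegetarian; has coconut cream, so not coconut-free — reject
F: has honey, so not honey-free — no
G: has oat flour, so not gluten-free; has prawn, so not vegetarian (and 1 more) — reject
H: has gelatin, so not vegetarian — no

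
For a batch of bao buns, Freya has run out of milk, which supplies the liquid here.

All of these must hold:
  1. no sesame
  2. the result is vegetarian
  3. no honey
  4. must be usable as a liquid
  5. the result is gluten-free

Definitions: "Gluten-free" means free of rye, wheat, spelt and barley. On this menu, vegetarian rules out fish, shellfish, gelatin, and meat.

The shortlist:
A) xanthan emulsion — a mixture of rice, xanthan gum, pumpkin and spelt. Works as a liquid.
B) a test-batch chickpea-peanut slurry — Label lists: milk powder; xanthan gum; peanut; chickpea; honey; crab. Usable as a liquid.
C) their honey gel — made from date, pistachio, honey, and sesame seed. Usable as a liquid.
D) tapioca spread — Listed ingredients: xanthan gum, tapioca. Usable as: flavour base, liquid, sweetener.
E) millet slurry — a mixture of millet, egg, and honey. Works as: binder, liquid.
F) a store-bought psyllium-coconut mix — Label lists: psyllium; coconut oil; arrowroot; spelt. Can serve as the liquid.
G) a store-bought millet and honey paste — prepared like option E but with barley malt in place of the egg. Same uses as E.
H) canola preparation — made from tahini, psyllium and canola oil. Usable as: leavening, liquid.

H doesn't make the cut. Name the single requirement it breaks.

usable as a liquid: satisfied
gluten-free: satisfied
vegetarian: satisfied
sesame-free: has tahini — fails
honey-free: satisfied

sesame-free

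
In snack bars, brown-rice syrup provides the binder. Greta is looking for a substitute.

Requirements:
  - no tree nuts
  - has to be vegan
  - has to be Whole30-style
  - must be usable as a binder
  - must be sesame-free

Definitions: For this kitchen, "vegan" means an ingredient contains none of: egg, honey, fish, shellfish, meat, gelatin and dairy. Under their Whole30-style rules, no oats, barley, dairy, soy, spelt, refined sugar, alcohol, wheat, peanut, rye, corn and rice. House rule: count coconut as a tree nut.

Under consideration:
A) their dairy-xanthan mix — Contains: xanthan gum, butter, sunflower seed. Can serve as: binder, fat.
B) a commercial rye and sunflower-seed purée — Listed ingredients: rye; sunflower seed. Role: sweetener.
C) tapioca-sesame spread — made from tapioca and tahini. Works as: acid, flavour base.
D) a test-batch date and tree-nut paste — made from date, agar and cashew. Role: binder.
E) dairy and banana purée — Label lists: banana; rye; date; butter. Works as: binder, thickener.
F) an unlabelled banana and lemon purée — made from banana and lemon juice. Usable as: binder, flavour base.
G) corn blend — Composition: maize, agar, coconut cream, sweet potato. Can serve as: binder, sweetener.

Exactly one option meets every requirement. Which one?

A: has butter, so not vegan; has butter, so not Whole30-style — reject
B: not usable as a binder; has rye, so not Whole30-style — reject
C: not usable as a binder; has tahini, so not sesame-free — out
D: has cashew, so not tree-nut-free — out
E: has butter, so not vegan; has butter, so not Whole30-style — out
F: only lemon juice and banana; none excluded — OK
G: has maize, so not Whole30-style; has coconut cream, so not tree-nut-free — reject

F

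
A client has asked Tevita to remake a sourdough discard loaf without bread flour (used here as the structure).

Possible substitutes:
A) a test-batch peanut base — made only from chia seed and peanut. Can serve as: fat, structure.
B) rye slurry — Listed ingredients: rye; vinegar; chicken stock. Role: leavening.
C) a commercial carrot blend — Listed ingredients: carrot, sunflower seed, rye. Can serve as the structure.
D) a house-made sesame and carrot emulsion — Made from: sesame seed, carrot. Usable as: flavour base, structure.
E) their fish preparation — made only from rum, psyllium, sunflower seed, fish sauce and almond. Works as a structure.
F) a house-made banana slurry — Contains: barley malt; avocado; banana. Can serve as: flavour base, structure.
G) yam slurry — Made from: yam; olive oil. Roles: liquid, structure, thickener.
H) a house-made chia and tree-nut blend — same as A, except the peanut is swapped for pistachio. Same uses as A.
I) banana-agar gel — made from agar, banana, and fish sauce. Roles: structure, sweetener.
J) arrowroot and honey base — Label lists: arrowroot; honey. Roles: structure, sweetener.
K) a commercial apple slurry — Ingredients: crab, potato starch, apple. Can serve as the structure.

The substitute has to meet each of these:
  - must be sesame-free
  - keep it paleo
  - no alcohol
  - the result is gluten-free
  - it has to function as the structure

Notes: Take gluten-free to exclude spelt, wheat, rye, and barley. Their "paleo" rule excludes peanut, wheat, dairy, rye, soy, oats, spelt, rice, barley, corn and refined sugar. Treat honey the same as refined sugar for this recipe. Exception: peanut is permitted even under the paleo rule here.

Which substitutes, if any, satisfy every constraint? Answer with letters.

A: peanut is permitted under the paleo carve-out; nothing else excluded — keep
B: not usable as a structure; has rye, so not gluten-free (and 1 more) — no
C: has rye, so not gluten-free; has rye, so not paleo — no
D: has sesame seed, so not sesame-free — out
E: has rum, so not alcohol-free — reject
F: has barley malt, so not gluten-free; has barley malt, so not paleo — reject
G: only yam and olive oil; none excluded — OK
H: every rule checks out — OK
I: only fish sauce, banana, and agar; none excluded — OK
J: has honey, so not paleo — reject
K: works as a structure, paleo, no alcohol — OK

A, G, H, I, K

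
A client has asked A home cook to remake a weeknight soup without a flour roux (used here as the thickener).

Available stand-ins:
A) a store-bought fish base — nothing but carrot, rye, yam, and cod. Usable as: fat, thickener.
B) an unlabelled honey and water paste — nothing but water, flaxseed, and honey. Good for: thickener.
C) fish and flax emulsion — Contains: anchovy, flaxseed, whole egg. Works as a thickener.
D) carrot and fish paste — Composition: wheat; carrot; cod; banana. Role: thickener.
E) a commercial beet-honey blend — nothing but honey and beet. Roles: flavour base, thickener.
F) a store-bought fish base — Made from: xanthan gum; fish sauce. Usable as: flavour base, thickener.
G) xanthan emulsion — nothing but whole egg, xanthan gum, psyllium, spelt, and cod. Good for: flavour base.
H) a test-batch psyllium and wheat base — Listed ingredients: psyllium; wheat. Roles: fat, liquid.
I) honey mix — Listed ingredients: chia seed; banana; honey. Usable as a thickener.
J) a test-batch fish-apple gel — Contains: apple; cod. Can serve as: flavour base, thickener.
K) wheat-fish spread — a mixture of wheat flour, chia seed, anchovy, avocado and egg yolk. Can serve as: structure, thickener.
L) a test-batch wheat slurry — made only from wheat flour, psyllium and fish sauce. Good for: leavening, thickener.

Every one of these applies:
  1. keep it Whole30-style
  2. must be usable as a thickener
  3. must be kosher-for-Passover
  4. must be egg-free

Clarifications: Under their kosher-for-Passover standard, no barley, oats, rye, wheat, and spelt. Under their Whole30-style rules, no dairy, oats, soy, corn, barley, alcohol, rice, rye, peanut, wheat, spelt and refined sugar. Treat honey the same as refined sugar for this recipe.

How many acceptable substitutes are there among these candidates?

A: has rye, so not kosher-for-Passover; has rye, so not Whole30-style — reject
B: has honey, so not Whole30-style — no
C: has whole egg, so not egg-free — no
D: has wheat, so not kosher-for-Passover; has wheat, so not Whole30-style — reject
E: has honey, so not Whole30-style — no
F: only fish sauce and xanthan gum; none excluded — OK
G: not usable as a thickener; has spelt, so not kosher-for-Passover (and 2 more) — out
H: not usable as a thickener; has wheat, so not kosher-for-Passover (and 1 more) — out
I: has honey, so not Whole30-style — reject
J: only cod and apple; none excluded — valid
K: has wheat flour, so not kosher-for-Passover; has wheat flour, so not Whole30-style (and 1 more) — no
L: has wheat flour, so not kosher-for-Passover; has wheat flour, so not Whole30-style — reject

2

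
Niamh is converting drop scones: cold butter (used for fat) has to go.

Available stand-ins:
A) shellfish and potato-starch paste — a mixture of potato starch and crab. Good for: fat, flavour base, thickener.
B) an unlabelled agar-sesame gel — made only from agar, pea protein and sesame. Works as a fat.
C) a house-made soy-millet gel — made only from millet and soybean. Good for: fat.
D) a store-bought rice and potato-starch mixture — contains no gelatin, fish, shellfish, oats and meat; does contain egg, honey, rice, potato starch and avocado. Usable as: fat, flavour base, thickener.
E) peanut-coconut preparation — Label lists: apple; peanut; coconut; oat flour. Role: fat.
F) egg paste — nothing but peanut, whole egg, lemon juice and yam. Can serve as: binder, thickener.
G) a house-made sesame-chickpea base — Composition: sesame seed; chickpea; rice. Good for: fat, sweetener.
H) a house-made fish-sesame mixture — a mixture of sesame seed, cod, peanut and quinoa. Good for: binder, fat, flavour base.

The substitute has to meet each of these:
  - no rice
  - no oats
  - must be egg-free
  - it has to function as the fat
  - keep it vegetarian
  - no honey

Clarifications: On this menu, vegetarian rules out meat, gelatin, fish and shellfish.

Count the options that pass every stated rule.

A: has crab, so not vegetarian — reject
B: every rule checks out — valid
C: only soybean and millet; none excluded — OK
D: has honey, so not honey-free; has egg, so not egg-free (and 1 more) — out
E: has oat flour, so not oat-free — no
F: not usable as a fat; has whole egg, so not egg-free — reject
G: has rice, so not rice-free — reject
H: has cod, so not vegetarian — reject

2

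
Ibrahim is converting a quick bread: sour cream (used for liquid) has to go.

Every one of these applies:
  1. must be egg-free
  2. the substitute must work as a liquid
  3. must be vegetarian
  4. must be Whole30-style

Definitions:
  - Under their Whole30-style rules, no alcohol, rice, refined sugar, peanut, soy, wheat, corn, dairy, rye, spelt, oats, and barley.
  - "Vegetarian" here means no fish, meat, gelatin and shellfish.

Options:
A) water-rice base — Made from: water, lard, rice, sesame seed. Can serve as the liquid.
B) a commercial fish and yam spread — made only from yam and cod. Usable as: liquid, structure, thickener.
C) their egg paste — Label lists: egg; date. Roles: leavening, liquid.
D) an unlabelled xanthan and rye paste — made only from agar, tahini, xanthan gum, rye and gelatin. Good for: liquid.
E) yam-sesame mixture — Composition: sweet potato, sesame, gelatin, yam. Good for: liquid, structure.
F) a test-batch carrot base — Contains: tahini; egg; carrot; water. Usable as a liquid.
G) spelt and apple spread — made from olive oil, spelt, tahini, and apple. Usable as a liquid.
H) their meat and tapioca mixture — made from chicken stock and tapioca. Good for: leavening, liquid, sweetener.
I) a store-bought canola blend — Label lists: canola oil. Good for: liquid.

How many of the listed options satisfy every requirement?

A: has rice, so not Whole30-style; has lard, so not vegetarian — reject
B: has cod, so not vegetarian — reject
C: has egg, so not egg-free — out
D: has rye, so not Whole30-style; has gelatin, so not vegetarian — out
E: has gelatin, so not vegetarian — out
F: has egg, so not egg-free — reject
G: has spelt, so not Whole30-style — no
H: has chicken stock, so not vegetarian — reject
I: every rule checks out — valid

1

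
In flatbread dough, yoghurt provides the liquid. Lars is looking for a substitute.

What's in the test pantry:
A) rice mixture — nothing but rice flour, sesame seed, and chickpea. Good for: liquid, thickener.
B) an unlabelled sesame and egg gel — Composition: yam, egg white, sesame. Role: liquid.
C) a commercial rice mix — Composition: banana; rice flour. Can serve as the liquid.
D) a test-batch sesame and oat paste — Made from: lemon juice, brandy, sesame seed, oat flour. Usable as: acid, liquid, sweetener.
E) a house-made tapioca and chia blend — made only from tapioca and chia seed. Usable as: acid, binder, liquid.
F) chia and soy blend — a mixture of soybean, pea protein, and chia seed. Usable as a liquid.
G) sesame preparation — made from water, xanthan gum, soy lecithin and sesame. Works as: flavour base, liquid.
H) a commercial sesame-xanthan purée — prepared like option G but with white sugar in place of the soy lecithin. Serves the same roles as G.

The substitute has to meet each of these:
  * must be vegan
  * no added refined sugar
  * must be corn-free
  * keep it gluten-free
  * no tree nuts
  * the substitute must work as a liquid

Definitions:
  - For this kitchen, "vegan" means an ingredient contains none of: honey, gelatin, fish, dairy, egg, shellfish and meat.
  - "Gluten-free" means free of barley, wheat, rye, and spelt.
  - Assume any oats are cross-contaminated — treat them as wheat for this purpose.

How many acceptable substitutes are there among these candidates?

5

A: no tree nuts, gluten-free — keep
B: has egg white, so not vegan — reject
C: only rice flour and banana; none excluded — keep
D: has oat flour, so not gluten-free — reject
E: gluten-free, vegan — keep
F: only soybean, chia seed and pea protein; none excluded — OK
G: works as a liquid, no tree nuts, no corn — OK
H: has white sugar, so not no-added-sugar — out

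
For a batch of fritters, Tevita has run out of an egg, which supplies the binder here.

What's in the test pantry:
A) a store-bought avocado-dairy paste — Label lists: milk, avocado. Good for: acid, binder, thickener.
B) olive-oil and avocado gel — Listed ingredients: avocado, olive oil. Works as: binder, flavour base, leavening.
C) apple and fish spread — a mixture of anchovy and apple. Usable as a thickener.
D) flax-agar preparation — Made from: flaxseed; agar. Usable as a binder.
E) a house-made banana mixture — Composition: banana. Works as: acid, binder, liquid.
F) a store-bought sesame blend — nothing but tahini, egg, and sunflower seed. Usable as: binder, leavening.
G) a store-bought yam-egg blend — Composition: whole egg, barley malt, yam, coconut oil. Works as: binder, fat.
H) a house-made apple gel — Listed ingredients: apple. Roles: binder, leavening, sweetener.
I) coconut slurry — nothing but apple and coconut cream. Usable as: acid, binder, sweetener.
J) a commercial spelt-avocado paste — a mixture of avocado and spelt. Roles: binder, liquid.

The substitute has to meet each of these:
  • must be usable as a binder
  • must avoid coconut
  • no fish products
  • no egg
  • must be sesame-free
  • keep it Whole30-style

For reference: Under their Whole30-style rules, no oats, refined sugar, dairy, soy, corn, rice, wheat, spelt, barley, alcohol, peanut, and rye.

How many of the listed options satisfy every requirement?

4

A: has milk, so not Whole30-style — out
B: every rule checks out — keep
C: not usable as a binder; has anchovy, so not fish-free — out
D: works as a binder, Whole30-style, no sesame — valid
E: only banana; none excluded — keep
F: has tahini, so not sesame-free; has egg, so not egg-free — no
G: has barley malt, so not Whole30-style; has whole egg, so not egg-free (and 1 more) — reject
H: only apple; none excluded — valid
I: has coconut cream, so not coconut-free — out
J: has spelt, so not Whole30-style — reject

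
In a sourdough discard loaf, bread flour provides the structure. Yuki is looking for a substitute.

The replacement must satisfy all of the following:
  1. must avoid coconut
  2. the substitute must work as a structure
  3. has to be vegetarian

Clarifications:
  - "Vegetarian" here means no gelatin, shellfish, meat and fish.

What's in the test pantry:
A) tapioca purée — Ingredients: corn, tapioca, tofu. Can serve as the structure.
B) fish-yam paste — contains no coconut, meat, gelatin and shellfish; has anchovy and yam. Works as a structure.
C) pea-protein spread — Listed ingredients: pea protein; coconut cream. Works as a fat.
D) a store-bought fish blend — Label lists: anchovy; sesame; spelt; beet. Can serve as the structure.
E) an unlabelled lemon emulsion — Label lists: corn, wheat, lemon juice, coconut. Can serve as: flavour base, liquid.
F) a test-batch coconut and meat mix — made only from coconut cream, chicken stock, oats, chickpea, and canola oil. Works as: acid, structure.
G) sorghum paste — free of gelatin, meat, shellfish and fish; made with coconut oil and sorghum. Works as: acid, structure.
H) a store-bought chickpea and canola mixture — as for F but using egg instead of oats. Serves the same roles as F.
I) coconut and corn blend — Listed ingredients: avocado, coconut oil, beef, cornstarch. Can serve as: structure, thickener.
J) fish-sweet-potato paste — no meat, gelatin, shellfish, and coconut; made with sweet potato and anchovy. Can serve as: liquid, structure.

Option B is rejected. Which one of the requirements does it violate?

usable as a structure: satisfied
vegetarian: has anchovy — fails
coconut-free: satisfied

vegetarian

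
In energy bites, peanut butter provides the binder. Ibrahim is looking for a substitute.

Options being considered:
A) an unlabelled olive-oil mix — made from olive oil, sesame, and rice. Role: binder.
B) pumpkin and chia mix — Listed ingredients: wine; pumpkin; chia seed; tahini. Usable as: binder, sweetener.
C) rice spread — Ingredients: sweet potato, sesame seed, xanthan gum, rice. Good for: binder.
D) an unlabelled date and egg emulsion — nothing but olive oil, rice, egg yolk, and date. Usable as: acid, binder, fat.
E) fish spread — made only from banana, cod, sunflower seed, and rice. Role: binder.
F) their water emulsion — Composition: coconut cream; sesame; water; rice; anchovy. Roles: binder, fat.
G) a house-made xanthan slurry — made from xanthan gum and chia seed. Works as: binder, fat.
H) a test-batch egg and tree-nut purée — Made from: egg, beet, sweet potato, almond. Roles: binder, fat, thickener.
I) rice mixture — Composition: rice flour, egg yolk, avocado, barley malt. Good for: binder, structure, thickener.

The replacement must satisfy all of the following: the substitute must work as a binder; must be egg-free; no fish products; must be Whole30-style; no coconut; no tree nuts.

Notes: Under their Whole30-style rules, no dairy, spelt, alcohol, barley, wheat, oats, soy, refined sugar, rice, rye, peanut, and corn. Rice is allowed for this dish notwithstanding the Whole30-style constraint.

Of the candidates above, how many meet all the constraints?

3

A: rice is permitted under the Whole30-style carve-out; nothing else excluded — valid
B: has wine, so not Whole30-style — no
C: rice is permitted under the Whole30-style carve-out; nothing else excluded — keep
D: has egg yolk, so not egg-free — out
E: has cod, so not fish-free — no
F: has anchovy, so not fish-free; has coconut cream, so not coconut-free — out
G: only chia seed and xanthan gum; none excluded — valid
H: has egg, so not egg-free; has almond, so not tree-nut-free — out
I: has barley malt, so not Whole30-style; has egg yolk, so not egg-free — reject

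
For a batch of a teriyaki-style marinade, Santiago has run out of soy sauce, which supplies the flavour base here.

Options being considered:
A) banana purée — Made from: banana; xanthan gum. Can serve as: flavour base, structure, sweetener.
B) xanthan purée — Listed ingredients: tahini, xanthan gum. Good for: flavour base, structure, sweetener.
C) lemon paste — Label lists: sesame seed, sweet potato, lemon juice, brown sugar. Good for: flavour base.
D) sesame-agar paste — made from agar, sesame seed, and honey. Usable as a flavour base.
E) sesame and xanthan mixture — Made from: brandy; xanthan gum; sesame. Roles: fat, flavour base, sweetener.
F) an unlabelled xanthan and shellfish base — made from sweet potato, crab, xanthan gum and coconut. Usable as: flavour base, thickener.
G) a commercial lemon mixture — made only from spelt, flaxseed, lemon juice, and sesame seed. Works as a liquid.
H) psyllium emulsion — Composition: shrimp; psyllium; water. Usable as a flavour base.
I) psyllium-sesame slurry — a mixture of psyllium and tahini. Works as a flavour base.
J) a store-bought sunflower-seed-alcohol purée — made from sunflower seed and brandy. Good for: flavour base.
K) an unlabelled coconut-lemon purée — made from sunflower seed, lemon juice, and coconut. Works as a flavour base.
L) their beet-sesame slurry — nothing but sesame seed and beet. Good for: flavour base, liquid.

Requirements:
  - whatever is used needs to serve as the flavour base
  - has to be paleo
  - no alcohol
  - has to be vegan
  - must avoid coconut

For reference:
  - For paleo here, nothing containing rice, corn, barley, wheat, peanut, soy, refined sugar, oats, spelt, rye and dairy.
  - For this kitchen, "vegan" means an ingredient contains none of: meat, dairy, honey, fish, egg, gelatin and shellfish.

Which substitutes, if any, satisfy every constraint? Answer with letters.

A: paleo, no coconut — keep
B: no coconut, no alcohol — valid
C: has brown sugar, so not paleo — no
D: has honey, so not vegan — reject
E: has brandy, so not alcohol-free — no
F: has crab, so not vegan; has coconut, so not coconut-free — reject
G: not usable as a flavour base; has spelt, so not paleo — no
H: has shrimp, so not vegan — reject
I: only tahini and psyllium; none excluded — OK
J: has brandy, so not alcohol-free — out
K: has coconut, so not coconut-free — out
L: only sesame seed and beet; none excluded — valid

A, B, I, L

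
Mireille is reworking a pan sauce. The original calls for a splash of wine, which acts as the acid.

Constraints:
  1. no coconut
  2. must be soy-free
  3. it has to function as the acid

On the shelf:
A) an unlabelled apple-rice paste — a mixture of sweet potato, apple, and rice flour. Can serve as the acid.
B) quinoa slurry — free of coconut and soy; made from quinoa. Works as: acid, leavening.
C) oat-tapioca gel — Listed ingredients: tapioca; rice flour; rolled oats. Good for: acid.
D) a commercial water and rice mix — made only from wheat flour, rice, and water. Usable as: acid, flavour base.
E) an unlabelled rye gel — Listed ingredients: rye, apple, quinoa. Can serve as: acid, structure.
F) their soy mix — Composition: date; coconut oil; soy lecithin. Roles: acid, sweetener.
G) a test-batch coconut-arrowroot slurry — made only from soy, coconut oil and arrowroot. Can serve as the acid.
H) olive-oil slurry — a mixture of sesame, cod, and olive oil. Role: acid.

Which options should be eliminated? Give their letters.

A: works as an acid, no coconut, no soy — valid
B: works as an acid, no soy, no coconut — OK
C: works as an acid, no coconut, no soy — valid
D: no coconut, no soy — keep
E: all constraints satisfied — OK
F: has soy lecithin, so not soy-free; has coconut oil, so not coconut-free — reject
G: has soy, so not soy-free; has coconut oil, so not coconut-free — reject
H: nothing on the exclusion list — keep

F, G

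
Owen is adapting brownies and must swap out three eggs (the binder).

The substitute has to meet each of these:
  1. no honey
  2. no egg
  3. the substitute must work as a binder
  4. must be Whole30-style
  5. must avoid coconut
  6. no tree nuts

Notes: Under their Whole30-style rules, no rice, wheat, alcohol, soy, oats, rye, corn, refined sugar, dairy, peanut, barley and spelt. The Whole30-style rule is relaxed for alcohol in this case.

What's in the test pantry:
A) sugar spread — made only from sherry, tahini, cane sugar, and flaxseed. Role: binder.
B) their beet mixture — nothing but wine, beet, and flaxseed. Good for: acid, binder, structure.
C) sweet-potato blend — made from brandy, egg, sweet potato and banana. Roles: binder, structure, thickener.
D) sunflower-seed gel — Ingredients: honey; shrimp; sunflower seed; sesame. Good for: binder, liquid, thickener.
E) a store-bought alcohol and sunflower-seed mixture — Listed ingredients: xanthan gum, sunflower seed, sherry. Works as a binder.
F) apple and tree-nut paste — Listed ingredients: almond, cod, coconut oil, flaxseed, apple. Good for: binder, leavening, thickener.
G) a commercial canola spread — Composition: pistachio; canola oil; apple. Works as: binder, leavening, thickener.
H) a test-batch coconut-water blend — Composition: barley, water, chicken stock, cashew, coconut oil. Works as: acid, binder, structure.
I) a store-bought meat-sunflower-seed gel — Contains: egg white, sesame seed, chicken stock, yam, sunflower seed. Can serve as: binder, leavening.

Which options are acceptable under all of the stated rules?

B, E

A: has cane sugar, so not Whole30-style — out
B: alcohol is permitted under the Whole30-style carve-out; nothing else excluded — valid
C: has egg, so not egg-free — out
D: has honey, so not honey-free — no
E: alcohol is permitted under the Whole30-style carve-out; nothing else excluded — keep
F: has coconut oil, so not coconut-free; has almond, so not tree-nut-free — reject
G: has pistachio, so not tree-nut-free — out
H: has barley, so not Whole30-style; has coconut oil, so not coconut-free (and 1 more) — reject
I: has egg white, so not egg-free — no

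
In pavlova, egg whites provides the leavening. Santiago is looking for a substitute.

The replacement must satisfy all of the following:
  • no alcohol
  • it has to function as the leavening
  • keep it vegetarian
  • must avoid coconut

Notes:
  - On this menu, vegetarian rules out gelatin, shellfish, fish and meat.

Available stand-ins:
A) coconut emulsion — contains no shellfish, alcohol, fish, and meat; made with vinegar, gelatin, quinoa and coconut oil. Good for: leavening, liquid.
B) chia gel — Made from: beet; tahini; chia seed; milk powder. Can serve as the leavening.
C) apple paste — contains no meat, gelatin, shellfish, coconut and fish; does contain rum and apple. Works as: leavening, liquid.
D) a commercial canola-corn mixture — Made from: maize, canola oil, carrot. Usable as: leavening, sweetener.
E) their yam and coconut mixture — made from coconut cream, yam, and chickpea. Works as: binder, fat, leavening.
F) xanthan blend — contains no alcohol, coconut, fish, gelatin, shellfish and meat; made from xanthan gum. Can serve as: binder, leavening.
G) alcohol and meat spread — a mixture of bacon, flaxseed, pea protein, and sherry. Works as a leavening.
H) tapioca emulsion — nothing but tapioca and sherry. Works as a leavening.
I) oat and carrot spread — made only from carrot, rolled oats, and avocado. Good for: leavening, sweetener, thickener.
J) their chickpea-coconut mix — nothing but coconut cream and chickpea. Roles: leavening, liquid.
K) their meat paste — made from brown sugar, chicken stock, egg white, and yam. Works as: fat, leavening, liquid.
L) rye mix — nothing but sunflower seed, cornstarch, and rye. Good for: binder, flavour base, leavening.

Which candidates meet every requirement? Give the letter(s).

B, D, F, I, L

A: has gelatin, so not vegetarian; has coconut oil, so not coconut-free — reject
B: works as a leavening, vegetarian, no alcohol — valid
C: has rum, so not alcohol-free — out
D: every rule checks out — keep
E: has coconut cream, so not coconut-free — no
F: vegetarian, no coconut — OK
G: has bacon, so not vegetarian; has sherry, so not alcohol-free — no
H: has sherry, so not alcohol-free — out
I: only rolled oats, avocado, and carrot; none excluded — keep
J: has coconut cream, so not coconut-free — reject
K: has chicken stock, so not vegetarian — out
L: nothing on the exclusion list — valid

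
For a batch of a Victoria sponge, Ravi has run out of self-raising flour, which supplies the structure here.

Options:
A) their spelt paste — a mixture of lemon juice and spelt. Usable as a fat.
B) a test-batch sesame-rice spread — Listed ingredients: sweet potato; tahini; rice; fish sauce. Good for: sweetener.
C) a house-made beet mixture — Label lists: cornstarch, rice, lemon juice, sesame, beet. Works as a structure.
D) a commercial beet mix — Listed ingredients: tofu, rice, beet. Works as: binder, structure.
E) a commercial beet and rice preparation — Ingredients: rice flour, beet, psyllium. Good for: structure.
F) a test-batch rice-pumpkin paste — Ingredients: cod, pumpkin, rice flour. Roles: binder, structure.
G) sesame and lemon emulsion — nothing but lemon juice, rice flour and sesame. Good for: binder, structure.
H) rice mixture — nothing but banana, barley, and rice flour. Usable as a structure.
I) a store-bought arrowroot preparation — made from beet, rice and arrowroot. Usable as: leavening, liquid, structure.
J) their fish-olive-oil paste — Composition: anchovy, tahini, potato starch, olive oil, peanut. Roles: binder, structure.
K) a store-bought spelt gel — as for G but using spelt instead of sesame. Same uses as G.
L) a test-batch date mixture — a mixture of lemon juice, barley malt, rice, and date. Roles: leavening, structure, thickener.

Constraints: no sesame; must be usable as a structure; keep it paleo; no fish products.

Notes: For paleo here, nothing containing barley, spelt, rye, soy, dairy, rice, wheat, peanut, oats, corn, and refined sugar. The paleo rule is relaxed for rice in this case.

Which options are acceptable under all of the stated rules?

E, I

A: not usable as a structure; has spelt, so not paleo — out
B: not usable as a structure; has fish sauce, so not fish-free (and 1 more) — no
C: has cornstarch, so not paleo; has sesame, so not sesame-free — out
D: has tofu, so not paleo — no
E: rice is permitted under the paleo carve-out; nothing else excluded — OK
F: has cod, so not fish-free — out
G: has sesame, so not sesame-free — no
H: has barley, so not paleo — no
I: rice is permitted under the paleo carve-out; nothing else excluded — OK
J: has peanut, so not paleo; has anchovy, so not fish-free (and 1 more) — reject
K: has spelt, so not paleo — no
L: has barley malt, so not paleo — reject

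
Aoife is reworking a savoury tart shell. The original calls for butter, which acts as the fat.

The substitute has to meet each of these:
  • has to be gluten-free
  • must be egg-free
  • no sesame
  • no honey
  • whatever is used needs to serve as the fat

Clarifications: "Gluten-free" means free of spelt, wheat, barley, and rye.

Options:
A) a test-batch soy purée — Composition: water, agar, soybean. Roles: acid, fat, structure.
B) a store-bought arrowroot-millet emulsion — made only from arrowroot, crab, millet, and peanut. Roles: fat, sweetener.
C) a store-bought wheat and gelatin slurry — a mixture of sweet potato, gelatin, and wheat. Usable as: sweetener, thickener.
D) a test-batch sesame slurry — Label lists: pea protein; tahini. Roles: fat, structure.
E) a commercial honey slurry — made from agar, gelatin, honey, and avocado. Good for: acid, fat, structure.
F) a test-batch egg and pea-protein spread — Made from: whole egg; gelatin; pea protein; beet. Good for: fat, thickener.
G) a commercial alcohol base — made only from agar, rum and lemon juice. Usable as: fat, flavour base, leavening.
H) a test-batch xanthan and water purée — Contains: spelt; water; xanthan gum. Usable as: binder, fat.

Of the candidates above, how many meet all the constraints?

3

A: all constraints satisfied — keep
B: works as a fat, gluten-free, no egg — keep
C: not usable as a fat; has wheat, so not gluten-free — no
D: has tahini, so not sesame-free — reject
E: has honey, so not honey-free — no
F: has whole egg, so not egg-free — no
G: no sesame, no egg — OK
H: has spelt, so not gluten-free — out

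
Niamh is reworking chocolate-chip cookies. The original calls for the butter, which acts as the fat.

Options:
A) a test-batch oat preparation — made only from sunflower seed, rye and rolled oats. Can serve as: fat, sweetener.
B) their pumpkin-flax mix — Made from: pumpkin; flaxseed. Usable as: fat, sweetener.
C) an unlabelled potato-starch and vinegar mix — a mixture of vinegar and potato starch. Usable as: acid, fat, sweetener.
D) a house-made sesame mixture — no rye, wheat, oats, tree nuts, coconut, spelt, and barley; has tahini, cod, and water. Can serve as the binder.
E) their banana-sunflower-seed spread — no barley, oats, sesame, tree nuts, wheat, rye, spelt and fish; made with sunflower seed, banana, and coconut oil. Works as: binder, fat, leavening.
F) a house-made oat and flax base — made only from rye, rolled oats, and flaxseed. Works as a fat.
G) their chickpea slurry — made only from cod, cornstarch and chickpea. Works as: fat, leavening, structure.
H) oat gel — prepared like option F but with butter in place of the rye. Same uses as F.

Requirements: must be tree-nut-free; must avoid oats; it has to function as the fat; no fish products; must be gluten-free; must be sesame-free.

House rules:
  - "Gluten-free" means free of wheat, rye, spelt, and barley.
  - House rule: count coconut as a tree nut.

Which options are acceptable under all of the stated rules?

B, C

A: has rye, so not gluten-free; has rolled oats, so not oat-free — reject
B: no sesame, no fish — keep
C: nothing on the exclusion list — OK
D: not usable as a fat; has tahini, so not sesame-free (and 1 more) — out
E: has coconut oil, so not tree-nut-free — out
F: has rye, so not gluten-free; has rolled oats, so not oat-free — reject
G: has cod, so not fish-free — no
H: has rolled oats, so not oat-free — out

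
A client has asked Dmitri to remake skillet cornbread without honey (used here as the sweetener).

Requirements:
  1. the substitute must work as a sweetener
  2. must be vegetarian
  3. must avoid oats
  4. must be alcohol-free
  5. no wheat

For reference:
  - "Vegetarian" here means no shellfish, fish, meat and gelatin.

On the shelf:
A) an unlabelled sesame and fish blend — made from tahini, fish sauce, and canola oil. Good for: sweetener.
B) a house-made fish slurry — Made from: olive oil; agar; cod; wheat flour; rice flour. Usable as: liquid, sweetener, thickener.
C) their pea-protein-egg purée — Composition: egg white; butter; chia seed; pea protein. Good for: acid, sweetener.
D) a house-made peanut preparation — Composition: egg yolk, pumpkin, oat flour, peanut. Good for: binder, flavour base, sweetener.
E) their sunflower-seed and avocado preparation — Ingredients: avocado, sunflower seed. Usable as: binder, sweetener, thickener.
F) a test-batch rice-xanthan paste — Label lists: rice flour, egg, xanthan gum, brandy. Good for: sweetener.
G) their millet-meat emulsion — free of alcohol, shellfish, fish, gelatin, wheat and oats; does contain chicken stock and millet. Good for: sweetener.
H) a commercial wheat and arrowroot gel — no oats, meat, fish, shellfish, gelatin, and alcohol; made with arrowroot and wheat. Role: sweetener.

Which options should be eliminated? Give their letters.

A: has fish sauce, so not vegetarian — out
B: has cod, so not vegetarian; has wheat flour, so not wheat-free — no
C: works as a sweetener, no alcohol, no oats — valid
D: has oat flour, so not oat-free — out
E: vegetarian, no wheat — OK
F: has brandy, so not alcohol-free — out
G: has chicken stock, so not vegetarian — out
H: has wheat, so not wheat-free — reject

A, B, D, F, G, H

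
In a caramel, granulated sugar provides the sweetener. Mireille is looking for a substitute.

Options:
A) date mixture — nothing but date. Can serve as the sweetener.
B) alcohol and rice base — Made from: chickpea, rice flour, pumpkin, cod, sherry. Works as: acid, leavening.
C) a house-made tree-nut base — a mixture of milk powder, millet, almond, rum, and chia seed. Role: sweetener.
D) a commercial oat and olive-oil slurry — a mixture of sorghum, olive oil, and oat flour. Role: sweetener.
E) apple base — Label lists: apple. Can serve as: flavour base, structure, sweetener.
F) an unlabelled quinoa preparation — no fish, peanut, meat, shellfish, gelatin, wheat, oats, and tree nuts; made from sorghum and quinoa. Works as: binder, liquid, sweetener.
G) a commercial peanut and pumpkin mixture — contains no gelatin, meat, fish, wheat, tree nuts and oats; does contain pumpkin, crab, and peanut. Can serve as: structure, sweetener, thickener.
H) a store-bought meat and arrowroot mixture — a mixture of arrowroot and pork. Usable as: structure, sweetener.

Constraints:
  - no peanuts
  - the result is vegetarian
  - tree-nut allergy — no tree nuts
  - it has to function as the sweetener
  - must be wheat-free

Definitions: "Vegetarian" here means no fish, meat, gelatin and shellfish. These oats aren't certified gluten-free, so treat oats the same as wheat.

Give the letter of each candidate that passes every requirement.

A: only date; none excluded — valid
B: not usable as a sweetener; has cod, so not vegetarian — no
C: has almond, so not tree-nut-free — out
D: has oat flour, so not wheat-free — out
E: works as a sweetener, no peanut, no tree nuts — valid
F: works as a sweetener, vegetarian, wheat-free — OK
G: has crab, so not vegetarian; has peanut, so not peanut-free — no
H: has pork, so not vegetarian — no

A, E, F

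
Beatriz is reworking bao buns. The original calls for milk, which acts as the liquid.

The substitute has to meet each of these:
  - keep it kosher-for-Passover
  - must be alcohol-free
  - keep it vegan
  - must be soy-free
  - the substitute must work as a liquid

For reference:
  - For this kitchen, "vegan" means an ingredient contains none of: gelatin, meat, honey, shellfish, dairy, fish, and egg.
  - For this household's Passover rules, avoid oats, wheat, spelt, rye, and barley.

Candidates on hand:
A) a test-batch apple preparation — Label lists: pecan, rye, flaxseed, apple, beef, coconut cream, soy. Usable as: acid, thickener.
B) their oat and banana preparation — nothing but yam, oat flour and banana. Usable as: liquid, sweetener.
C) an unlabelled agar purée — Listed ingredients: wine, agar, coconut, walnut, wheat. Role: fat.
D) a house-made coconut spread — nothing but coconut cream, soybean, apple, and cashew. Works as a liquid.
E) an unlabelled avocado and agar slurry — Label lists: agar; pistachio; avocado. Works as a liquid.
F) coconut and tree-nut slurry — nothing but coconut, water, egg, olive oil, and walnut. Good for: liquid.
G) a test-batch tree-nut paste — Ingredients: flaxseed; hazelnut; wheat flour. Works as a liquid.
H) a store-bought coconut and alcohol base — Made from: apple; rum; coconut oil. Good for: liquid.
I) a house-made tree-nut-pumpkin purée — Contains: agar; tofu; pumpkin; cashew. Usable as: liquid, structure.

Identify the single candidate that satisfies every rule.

A: not usable as a liquid; has beef, so not vegan (and 2 more) — reject
B: has oat flour, so not kosher-for-Passover — reject
C: not usable as a liquid; has wheat, so not kosher-for-Passover (and 1 more) — no
D: has soybean, so not soy-free — reject
E: kosher-for-Passover, no soy — valid
F: has egg, so not vegan — out
G: has wheat flour, so not kosher-for-Passover — out
H: has rum, so not alcohol-free — reject
I: has tofu, so not soy-free — out

E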